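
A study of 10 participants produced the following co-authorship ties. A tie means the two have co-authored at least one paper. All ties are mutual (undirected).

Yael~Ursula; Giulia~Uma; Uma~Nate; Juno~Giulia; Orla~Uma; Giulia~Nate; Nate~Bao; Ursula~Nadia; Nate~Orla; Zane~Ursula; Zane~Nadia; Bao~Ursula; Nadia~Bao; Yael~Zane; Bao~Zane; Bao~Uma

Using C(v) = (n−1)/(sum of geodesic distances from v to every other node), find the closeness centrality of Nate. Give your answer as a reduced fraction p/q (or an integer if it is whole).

Distances from Nate: Bao:1, Giulia:1, Juno:2, Nadia:2, Orla:1, Uma:1, Ursula:2, Yael:3, Zane:2. Sum = 15.
n = 10, so closeness = 9/15 = 3/5.

3/5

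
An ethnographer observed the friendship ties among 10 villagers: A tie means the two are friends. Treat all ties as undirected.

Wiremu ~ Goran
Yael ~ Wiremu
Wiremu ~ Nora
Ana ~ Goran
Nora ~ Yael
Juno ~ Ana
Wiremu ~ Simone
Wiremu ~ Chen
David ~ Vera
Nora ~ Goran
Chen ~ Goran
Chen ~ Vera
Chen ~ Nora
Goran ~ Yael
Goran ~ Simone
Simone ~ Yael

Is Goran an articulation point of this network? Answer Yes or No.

Removing Goran leaves {Chen, David, Nora, Simone, Vera, Wiremu, and Yael} with no path to {Ana and Juno}, so the network splits into 2 components. Goran is a cut vertex.

Yes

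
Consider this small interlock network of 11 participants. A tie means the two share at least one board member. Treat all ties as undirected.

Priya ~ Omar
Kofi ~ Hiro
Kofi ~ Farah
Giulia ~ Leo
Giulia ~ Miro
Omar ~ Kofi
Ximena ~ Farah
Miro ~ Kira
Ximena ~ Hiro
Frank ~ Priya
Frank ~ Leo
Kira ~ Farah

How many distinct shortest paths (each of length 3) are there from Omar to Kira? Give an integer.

The shortest distance is 3, and the only length-3 path is Omar–Kofi–Farah–Kira. So there is exactly 1 shortest path.

1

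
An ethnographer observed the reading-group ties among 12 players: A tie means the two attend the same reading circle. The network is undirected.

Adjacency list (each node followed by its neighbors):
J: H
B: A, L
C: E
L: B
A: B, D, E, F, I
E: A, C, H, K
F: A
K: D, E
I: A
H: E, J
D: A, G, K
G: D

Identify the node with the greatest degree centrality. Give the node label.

Degrees — A:5, B:2, C:1, D:3, E:4, F:1, G:1, H:2, I:1, J:1, K:2, L:1.
The maximum is 5, attained only by A.

A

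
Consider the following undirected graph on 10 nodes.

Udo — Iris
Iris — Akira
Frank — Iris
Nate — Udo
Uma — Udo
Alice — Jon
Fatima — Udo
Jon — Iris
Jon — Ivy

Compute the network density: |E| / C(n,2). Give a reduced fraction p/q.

There are 9 edges and 10 nodes, so the maximum possible is C(10,2) = 45.
Density = 9/45 = 1/5.

1/5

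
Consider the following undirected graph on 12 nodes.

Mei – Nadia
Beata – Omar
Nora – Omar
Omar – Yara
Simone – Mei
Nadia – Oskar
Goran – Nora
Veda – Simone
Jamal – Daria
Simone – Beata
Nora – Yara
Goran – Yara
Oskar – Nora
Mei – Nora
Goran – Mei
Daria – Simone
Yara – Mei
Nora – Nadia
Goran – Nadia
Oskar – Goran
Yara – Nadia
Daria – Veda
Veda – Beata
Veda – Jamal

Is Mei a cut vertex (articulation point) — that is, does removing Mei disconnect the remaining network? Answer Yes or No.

Even without Mei, every remaining node can still reach every other (the residual graph is connected), so Mei is not a cut vertex.

No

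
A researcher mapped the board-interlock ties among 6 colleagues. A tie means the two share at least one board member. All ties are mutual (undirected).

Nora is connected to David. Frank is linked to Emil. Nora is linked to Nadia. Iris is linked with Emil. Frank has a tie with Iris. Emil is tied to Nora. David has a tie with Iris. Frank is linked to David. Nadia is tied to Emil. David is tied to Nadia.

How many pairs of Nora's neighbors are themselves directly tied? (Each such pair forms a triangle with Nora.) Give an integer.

Nora's neighbors: David, Emil, and Nadia.
Neighbor pairs that are themselves tied: Nora–David–Nadia; Nora–Emil–Nadia. Each forms one triangle with Nora, for 2 in total.

2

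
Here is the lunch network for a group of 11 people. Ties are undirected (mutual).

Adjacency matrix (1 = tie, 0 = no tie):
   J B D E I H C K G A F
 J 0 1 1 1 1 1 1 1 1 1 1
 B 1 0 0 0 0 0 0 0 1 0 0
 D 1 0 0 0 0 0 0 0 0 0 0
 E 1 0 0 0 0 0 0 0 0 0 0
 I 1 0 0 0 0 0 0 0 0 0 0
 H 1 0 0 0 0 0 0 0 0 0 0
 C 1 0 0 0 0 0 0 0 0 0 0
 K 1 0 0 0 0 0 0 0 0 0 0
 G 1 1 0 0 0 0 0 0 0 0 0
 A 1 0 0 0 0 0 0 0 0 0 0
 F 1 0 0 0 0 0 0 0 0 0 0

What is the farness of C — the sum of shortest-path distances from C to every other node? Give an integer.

19

Distances from C: A:2, B:2, D:2, E:2, F:2, G:2, H:2, I:2, J:1, K:2.
Sum = 2 + 2 + 2 + 2 + 2 + 2 + 2 + 2 + 1 + 2 = 19.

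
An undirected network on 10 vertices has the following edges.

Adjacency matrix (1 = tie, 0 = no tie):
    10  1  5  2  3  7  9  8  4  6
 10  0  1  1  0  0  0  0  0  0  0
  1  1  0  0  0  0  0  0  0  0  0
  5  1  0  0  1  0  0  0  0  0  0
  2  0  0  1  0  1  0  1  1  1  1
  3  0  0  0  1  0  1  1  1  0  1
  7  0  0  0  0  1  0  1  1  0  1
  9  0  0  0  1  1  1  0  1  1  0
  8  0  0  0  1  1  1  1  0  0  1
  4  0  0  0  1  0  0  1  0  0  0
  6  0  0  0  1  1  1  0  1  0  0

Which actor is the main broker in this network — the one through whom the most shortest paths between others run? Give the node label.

2

Unnormalized betweenness of each node: 1:0, 2:81/4, 3:5/4, 4:0, 5:14, 6:1, 7:1/4, 8:5/4, 9:3, 10:8.
2 has the largest value, 81/4, making it the main broker — the node through which the most shortest paths run.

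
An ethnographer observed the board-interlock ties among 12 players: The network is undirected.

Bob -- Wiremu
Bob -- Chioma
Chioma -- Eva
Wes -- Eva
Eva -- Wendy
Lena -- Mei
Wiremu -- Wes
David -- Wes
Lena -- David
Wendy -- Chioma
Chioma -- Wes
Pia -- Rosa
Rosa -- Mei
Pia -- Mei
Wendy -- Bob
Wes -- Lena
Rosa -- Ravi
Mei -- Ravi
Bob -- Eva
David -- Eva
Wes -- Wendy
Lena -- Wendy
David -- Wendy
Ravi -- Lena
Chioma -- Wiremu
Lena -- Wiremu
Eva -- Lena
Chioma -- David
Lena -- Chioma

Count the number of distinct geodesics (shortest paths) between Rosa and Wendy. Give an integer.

The shortest distance is 3. The length-3 paths are: Rosa–Mei–Lena–Wendy; Rosa–Ravi–Lena–Wendy.
That gives 2 distinct shortest paths.

2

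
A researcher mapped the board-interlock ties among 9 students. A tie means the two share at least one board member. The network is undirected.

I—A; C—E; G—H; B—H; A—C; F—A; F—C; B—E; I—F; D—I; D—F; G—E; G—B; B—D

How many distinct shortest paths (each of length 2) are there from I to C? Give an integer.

The shortest distance is 2. The length-2 paths are: I–F–C; I–A–C.
That gives 2 distinct shortest paths.

2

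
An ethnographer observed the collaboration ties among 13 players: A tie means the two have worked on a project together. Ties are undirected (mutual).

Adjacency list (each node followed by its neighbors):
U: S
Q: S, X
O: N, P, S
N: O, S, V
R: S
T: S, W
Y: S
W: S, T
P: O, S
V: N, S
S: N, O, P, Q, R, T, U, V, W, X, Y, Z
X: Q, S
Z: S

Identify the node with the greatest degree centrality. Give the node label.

S

Degrees — N:3, O:3, P:2, Q:2, R:1, S:12, T:2, U:1, V:2, W:2, X:2, Y:1, Z:1.
The maximum is 12, attained only by S.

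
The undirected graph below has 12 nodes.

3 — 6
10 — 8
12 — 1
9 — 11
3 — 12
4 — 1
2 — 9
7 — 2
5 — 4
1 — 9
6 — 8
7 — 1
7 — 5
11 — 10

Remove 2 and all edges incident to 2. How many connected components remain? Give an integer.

1

2's neighbors (7 and 9) remain reachable from one another through other ties, so the rest of the network stays in one piece.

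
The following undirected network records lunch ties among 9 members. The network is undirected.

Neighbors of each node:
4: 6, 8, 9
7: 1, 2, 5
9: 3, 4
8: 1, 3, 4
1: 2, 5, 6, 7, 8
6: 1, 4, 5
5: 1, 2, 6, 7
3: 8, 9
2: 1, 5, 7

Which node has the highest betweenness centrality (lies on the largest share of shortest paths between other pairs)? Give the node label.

1

Unnormalized betweenness of each node: 1:32/3, 2:0, 3:4/3, 4:35/6, 5:13/6, 6:31/6, 7:0, 8:8, 9:5/6.
1 has the largest value, 32/3, making it the main broker — the node through which the most shortest paths run.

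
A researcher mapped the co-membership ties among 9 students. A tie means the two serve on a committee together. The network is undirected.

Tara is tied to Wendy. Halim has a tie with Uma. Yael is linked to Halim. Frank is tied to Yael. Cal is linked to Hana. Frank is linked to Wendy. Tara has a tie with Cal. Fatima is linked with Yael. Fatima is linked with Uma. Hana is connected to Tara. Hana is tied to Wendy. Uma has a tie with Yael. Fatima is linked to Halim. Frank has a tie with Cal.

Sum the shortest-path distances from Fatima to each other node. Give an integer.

19

Distances from Fatima: Cal:3, Frank:2, Halim:1, Hana:4, Tara:4, Uma:1, Wendy:3, Yael:1.
Sum = 3 + 2 + 1 + 4 + 4 + 1 + 3 + 1 = 19.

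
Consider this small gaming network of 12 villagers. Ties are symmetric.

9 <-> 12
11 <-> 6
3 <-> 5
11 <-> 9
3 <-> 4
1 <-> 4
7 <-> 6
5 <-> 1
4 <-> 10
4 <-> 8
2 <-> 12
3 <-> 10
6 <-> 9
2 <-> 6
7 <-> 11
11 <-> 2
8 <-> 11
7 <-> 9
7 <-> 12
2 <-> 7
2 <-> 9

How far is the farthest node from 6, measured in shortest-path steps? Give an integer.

5

Distances from 6: 1:4, 2:1, 3:4, 4:3, 5:5, 7:1, 8:2, 9:1, 10:4, 11:1, 12:2.
The largest is 5 (to 5), so the eccentricity of 6 is 5.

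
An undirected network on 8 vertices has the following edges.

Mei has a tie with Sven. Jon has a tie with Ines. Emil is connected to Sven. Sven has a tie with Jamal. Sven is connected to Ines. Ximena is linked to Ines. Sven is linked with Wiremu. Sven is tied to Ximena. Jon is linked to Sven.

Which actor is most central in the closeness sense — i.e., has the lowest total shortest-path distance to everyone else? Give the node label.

Sven

Farness (sum of distances to all others) for each node — Emil:13, Ines:11, Jamal:13, Jon:12, Mei:13, Sven:7, Wiremu:13, Ximena:12.
The smallest farness is 7, for Sven, so Sven has the highest closeness.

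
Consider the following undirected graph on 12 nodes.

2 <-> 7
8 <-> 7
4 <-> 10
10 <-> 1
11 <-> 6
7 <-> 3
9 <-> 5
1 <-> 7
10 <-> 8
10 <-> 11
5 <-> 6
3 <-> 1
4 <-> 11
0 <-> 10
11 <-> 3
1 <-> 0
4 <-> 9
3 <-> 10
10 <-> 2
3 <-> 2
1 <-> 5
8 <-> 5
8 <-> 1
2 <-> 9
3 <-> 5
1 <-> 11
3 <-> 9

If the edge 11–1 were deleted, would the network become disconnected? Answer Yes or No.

Even without that edge, 11 still reaches 1 via 11 – 10 – 1, so the network stays connected. Not a bridge.

No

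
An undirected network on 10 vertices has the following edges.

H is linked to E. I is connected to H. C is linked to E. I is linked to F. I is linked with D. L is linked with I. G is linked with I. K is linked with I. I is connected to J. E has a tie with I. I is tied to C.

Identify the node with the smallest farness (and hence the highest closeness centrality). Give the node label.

I

Farness (sum of distances to all others) for each node — C:16, D:17, E:15, F:17, G:17, H:16, I:9, J:17, K:17, L:17.
The smallest farness is 9, for I, so I has the highest closeness.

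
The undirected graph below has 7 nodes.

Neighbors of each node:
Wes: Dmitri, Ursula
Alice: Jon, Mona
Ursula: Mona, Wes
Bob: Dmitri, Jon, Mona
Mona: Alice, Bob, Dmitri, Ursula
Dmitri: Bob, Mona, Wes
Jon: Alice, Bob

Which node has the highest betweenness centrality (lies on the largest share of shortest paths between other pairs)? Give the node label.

Unnormalized betweenness of each node: Alice:1, Bob:3, Dmitri:3, Jon:1/2, Mona:6, Ursula:1, Wes:1/2.
Mona has the largest value, 6, making it the main broker — the node through which the most shortest paths run.

Mona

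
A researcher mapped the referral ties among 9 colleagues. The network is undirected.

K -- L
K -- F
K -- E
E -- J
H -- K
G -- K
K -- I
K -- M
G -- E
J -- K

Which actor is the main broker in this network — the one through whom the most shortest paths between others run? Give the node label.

K

Unnormalized betweenness of each node: E:1/2, F:0, G:0, H:0, I:0, J:0, K:51/2, L:0, M:0.
K has the largest value, 51/2, making it the main broker — the node through which the most shortest paths run.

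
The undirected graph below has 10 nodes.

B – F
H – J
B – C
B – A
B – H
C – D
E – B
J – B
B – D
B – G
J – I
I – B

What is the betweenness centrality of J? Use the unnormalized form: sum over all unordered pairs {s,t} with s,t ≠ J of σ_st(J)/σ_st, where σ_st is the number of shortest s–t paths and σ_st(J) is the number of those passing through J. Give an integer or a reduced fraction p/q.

Pairs whose geodesics pass through J — H–I: 1/2.
All other pairs contribute 0.
Summing the contributions gives betweenness(J) = 1/2.

1/2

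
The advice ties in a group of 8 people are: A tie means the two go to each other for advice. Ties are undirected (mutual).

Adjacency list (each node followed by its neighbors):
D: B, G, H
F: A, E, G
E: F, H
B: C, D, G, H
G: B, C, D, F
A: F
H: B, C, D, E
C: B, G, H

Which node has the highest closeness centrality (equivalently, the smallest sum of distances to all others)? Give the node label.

Farness (sum of distances to all others) for each node — A:17, B:11, C:12, D:12, E:12, F:11, G:10, H:11.
The smallest farness is 10, for G, so G has the highest closeness.

G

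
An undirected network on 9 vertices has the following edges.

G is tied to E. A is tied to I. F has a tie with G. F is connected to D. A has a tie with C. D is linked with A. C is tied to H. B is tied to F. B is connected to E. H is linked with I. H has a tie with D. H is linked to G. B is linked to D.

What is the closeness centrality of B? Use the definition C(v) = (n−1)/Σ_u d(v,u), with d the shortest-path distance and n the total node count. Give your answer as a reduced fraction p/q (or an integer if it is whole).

Distances from B: A:2, C:3, D:1, E:1, F:1, G:2, H:2, I:3. Sum = 15.
n = 9, so closeness = 8/15.

8/15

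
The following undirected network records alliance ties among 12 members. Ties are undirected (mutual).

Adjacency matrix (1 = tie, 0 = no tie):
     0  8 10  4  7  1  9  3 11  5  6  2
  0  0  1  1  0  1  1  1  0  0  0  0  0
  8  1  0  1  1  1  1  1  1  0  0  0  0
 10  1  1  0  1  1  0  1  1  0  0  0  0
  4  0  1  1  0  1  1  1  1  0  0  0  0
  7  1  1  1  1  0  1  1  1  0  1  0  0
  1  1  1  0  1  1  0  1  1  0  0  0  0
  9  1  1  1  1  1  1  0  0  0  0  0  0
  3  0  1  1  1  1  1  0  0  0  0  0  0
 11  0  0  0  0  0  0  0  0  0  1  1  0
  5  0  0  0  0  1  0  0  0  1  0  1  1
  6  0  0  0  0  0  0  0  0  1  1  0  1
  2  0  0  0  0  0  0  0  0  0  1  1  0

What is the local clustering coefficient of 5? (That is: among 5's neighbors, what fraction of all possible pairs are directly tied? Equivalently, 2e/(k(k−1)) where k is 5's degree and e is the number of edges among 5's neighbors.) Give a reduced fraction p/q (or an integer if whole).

1/3

5's neighbors: 2, 6, 7, and 11 (k = 4).
Possible neighbor pairs: C(4,2) = 6. Edges among them: 2–6, 6–11 → e = 2.
Clustering(5) = 2/6 = 1/3.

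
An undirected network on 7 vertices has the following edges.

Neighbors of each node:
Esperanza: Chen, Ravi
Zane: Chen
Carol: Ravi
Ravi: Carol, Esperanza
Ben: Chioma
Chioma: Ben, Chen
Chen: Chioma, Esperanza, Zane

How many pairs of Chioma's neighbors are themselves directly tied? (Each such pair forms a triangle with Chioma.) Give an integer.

0

Chioma's neighbors are Ben and Chen, but none of them are tied to each other, so no triangle contains Chioma.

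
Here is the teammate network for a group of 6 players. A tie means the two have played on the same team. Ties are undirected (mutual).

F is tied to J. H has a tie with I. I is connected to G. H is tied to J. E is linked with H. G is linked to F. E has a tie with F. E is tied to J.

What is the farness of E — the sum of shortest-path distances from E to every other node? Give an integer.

7

Distances from E: F:1, G:2, H:1, I:2, J:1.
Sum = 1 + 2 + 1 + 2 + 1 = 7.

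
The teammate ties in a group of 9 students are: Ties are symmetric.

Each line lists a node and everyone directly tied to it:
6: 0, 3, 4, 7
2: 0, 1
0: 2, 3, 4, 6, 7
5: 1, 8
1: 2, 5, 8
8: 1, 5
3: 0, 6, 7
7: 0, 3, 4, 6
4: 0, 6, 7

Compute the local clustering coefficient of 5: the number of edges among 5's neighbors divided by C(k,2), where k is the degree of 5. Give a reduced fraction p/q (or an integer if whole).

5's neighbors: 1 and 8 (k = 2).
Possible neighbor pairs: C(2,2) = 1. Edges among them: 1–8 → e = 1.
Clustering(5) = 1/1.

1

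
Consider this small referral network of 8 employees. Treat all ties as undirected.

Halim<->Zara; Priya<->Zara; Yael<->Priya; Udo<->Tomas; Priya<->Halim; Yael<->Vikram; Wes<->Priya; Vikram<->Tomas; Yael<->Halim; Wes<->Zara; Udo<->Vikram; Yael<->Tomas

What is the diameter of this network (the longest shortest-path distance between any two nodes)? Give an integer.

Eccentricity of each node (its greatest distance to any other): Halim:3, Priya:3, Tomas:3, Udo:4, Vikram:3, Wes:4, Yael:2, Zara:4.
The maximum eccentricity is 4, realized for instance by the pair Zara–Udo via Zara – Halim – Yael – Vikram – Udo. So the diameter is 4.

4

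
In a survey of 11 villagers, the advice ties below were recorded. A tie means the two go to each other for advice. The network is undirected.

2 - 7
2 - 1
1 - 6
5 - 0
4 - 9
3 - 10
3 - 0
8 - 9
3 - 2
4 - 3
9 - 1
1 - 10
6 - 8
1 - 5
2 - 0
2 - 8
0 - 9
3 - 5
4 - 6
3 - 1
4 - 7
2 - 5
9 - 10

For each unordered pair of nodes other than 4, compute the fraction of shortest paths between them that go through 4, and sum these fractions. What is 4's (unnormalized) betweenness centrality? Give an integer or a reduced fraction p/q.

Pairs whose geodesics pass through 4 — 6–9: 1/3; 6–7: 1; 6–3: 1/2; 6–0: 2/8; 9–7: 1; 9–3: 1/4; 7–10: 2/4; 7–3: 1/2.
All other pairs contribute 0.
Summing the contributions gives betweenness(4) = 13/3.

13/3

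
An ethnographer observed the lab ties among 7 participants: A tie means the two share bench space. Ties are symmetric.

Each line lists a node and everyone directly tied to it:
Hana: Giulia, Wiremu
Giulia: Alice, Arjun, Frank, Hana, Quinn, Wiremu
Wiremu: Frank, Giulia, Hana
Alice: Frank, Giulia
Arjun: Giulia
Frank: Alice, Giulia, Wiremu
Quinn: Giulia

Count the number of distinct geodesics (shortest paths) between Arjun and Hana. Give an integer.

1

The shortest distance is 2, and the only length-2 path is Arjun–Giulia–Hana. So there is exactly 1 shortest path.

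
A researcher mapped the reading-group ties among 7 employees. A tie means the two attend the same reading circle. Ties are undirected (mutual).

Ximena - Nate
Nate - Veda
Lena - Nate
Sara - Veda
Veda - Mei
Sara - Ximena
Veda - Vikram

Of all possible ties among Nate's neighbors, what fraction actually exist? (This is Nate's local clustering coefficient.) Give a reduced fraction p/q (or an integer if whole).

0

Nate's neighbors: Lena, Veda, and Ximena (k = 3).
Possible neighbor pairs: C(3,2) = 3. Edges among them: none → e = 0.
Clustering(Nate) = 0/3 = 0.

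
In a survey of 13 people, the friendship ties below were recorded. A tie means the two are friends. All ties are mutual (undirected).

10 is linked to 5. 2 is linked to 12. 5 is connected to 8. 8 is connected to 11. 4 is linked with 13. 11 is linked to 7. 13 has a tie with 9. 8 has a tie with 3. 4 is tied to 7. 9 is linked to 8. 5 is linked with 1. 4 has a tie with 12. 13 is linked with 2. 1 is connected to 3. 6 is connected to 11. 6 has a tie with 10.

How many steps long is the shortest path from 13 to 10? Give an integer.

4

One shortest route is 13 – 9 – 8 – 5 – 10, which uses 4 edges, and at distance 3 from 13 we only reach {3, 5, 11}, which does not include 10. So d(13,10) = 4.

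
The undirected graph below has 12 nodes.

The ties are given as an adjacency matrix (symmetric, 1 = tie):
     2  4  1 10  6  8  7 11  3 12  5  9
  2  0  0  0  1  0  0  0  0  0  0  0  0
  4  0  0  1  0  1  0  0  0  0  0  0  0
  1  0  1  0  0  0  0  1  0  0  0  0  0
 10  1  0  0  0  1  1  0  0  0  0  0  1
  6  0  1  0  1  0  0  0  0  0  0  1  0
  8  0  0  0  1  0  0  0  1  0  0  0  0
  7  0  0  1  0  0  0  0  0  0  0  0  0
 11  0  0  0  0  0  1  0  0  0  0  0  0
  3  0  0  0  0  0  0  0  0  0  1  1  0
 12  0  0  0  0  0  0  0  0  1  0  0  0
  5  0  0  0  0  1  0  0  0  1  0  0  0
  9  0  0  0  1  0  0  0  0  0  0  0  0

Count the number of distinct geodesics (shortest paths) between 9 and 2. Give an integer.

1

The shortest distance is 2, and the only length-2 path is 9–10–2. So there is exactly 1 shortest path.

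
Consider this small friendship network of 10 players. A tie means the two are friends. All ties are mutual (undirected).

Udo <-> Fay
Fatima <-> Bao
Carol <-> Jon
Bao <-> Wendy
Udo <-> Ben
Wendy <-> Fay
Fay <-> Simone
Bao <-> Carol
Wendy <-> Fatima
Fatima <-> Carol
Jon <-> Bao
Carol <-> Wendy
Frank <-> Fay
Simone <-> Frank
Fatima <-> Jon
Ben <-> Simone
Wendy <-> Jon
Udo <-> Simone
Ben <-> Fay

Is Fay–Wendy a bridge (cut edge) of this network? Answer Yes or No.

Yes

Without the Fay–Wendy edge there is no alternate route between Fay and Wendy, so the network disconnects. It is a bridge.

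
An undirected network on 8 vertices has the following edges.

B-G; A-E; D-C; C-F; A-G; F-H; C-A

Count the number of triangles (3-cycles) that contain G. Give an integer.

0

G's neighbors are A and B, but none of them are tied to each other, so no triangle contains G.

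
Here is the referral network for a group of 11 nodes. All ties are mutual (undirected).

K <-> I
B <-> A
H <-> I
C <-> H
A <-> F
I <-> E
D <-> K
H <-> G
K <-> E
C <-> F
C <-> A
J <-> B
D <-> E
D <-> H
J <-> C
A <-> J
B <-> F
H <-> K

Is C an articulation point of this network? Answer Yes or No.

Removing C leaves {D, E, G, H, I, and K} with no path to {A, B, F, and J}, so the network splits into 2 components. C is a cut vertex.

Yes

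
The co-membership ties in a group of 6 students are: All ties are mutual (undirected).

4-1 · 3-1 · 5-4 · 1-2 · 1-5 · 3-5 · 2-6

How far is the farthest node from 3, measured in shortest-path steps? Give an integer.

Distances from 3: 1:1, 2:2, 4:2, 5:1, 6:3.
The largest is 3 (to 6), so the eccentricity of 3 is 3.

3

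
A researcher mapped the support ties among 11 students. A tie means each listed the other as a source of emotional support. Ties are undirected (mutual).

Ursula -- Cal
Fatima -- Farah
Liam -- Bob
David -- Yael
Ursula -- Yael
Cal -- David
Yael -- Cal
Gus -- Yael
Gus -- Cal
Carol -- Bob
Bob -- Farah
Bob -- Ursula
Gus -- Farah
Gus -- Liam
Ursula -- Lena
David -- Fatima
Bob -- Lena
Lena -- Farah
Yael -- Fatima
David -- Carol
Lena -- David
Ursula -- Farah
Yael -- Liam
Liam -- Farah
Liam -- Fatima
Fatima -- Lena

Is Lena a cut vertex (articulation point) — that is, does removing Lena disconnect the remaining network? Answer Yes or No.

No

Even without Lena, every remaining node can still reach every other (the residual graph is connected), so Lena is not a cut vertex.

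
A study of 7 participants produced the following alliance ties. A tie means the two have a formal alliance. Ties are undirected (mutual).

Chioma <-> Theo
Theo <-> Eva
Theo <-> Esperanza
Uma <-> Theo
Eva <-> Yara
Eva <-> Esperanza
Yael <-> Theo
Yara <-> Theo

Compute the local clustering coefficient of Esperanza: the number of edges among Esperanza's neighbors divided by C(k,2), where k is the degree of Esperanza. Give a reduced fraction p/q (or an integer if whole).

1

Esperanza's neighbors: Eva and Theo (k = 2).
Possible neighbor pairs: C(2,2) = 1. Edges among them: Eva–Theo → e = 1.
Clustering(Esperanza) = 1/1.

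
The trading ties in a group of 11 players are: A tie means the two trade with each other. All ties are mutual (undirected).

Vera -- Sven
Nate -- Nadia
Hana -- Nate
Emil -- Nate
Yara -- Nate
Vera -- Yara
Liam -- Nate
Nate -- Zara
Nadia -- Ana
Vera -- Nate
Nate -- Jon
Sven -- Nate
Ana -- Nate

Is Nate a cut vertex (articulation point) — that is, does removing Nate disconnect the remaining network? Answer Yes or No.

Yes

Removing Nate leaves {Ana and Nadia} with no path to {Emil}, so the network splits into 7 components. Nate is a cut vertex.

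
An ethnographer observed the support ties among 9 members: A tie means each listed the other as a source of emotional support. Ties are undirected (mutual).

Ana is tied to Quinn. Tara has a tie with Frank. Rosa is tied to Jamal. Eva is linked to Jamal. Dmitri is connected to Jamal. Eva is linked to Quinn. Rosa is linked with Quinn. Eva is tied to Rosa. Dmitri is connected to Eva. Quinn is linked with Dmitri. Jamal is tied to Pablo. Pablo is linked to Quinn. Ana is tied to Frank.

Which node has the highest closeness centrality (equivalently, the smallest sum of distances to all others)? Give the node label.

Quinn

Farness (sum of distances to all others) for each node — Ana:15, Dmitri:16, Eva:15, Frank:20, Jamal:18, Pablo:17, Quinn:12, Rosa:16, Tara:27.
The smallest farness is 12, for Quinn, so Quinn has the highest closeness.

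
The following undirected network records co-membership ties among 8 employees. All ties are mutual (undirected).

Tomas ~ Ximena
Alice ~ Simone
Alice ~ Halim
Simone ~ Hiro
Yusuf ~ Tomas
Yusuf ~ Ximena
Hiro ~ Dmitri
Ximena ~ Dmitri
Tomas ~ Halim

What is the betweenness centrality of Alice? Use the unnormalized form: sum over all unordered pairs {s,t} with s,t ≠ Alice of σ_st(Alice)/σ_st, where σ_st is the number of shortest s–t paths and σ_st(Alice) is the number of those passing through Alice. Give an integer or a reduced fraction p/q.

Pairs whose geodesics pass through Alice — Halim–Hiro: 1; Halim–Simone: 1; Tomas–Simone: 1; Yusuf–Simone: 1/2.
All other pairs contribute 0.
Summing the contributions gives betweenness(Alice) = 7/2.

7/2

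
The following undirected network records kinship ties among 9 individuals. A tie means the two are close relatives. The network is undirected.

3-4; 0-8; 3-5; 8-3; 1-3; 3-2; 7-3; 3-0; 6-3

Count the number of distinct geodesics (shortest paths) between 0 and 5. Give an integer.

1

The shortest distance is 2, and the only length-2 path is 0–3–5. So there is exactly 1 shortest path.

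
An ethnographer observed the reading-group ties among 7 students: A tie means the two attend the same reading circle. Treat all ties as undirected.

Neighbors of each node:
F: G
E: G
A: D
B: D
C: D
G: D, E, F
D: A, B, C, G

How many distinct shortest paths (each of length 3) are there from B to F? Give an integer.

The shortest distance is 3, and the only length-3 path is B–D–G–F. So there is exactly 1 shortest path.

1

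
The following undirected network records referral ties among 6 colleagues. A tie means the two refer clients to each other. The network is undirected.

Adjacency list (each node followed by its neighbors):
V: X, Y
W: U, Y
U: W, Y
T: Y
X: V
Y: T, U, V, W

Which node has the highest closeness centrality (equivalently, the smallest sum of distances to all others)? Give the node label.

Farness (sum of distances to all others) for each node — T:10, U:9, V:8, W:9, X:12, Y:6.
The smallest farness is 6, for Y, so Y has the highest closeness.

Y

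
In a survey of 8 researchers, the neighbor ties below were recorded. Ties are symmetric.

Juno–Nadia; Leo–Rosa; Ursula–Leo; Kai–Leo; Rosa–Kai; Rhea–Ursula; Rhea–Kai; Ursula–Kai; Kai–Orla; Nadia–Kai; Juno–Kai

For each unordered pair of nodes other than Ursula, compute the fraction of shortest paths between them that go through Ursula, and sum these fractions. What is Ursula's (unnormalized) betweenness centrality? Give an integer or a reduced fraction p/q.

Pairs whose geodesics pass through Ursula — Rhea–Leo: 1/2.
All other pairs contribute 0.
Summing the contributions gives betweenness(Ursula) = 1/2.

1/2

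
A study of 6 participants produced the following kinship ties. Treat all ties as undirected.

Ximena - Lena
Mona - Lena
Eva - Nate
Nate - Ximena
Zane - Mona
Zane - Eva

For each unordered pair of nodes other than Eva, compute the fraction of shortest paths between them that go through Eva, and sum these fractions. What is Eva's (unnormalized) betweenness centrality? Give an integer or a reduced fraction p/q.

Pairs whose geodesics pass through Eva — Zane–Ximena: 1/2; Zane–Nate: 1; Mona–Nate: 1/2.
All other pairs contribute 0.
Summing the contributions gives betweenness(Eva) = 2.

2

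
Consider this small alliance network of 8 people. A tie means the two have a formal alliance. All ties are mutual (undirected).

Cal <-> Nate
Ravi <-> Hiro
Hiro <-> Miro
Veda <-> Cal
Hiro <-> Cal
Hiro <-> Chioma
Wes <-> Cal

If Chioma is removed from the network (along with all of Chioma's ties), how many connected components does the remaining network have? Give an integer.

Chioma's neighbors (Hiro) remain reachable from one another through other ties, so the rest of the network stays in one piece.

1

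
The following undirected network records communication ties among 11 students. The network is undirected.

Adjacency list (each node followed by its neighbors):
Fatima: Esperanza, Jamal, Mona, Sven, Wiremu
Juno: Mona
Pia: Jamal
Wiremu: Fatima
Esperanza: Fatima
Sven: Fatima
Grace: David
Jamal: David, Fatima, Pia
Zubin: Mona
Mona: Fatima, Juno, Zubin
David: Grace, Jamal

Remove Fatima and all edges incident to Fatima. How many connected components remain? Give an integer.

Without Fatima, the remaining ties split the others into: {David, Grace, Jamal, Pia}; {Juno, Mona, Zubin}; {Esperanza}; {Sven}; {Wiremu}.
That's 5 separate components.

5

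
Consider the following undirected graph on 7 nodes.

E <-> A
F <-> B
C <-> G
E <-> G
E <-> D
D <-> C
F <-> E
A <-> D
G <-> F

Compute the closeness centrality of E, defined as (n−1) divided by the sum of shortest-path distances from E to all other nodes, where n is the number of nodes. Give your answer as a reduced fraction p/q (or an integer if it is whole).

Distances from E: A:1, B:2, C:2, D:1, F:1, G:1. Sum = 8.
n = 7, so closeness = 6/8 = 3/4.

3/4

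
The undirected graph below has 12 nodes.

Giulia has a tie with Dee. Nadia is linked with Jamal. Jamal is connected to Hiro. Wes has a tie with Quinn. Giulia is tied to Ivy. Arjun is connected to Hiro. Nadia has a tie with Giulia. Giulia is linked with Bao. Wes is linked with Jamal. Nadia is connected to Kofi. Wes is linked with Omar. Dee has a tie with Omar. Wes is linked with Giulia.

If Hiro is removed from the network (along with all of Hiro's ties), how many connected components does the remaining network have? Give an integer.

2

Without Hiro, the remaining ties split the others into: {Bao, Dee, Giulia, Ivy, Jamal, Kofi, Nadia, Omar, Quinn, Wes}; {Arjun}.
That's 2 separate components.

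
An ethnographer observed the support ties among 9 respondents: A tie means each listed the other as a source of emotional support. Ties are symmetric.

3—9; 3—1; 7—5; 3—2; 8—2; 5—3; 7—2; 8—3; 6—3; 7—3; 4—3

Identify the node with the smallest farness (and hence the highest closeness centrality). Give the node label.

3

Farness (sum of distances to all others) for each node — 1:15, 2:13, 3:8, 4:15, 5:14, 6:15, 7:13, 8:14, 9:15.
The smallest farness is 8, for 3, so 3 has the highest closeness.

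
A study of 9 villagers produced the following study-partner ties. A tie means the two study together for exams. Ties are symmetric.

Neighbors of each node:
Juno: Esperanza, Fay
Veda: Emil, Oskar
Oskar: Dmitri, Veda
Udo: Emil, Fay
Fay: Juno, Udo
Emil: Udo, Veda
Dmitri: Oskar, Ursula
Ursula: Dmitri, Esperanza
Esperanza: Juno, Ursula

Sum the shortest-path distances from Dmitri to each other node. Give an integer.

Distances from Dmitri: Emil:3, Esperanza:2, Fay:4, Juno:3, Oskar:1, Udo:4, Ursula:1, Veda:2.
Sum = 3 + 2 + 4 + 3 + 1 + 4 + 1 + 2 = 20.

20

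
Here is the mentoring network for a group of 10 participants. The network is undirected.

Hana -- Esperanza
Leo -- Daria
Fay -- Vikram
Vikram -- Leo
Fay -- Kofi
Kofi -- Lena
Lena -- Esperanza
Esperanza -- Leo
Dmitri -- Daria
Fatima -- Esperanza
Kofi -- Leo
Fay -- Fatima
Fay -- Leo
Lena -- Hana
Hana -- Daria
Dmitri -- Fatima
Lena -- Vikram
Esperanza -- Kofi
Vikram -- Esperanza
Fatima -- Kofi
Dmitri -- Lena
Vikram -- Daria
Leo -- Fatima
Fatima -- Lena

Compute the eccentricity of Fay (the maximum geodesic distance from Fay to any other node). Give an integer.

Distances from Fay: Daria:2, Dmitri:2, Esperanza:2, Fatima:1, Hana:3, Kofi:1, Lena:2, Leo:1, Vikram:1.
The largest is 3 (to Hana), so the eccentricity of Fay is 3.

3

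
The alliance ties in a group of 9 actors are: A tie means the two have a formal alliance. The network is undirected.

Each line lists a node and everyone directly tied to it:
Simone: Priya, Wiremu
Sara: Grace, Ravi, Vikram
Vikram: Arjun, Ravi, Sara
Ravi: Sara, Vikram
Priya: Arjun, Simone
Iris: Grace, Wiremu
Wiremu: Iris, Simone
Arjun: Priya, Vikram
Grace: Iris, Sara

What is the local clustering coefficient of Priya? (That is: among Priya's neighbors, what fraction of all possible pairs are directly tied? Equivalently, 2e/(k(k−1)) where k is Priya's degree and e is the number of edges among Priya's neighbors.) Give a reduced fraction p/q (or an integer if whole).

0

Priya's neighbors: Arjun and Simone (k = 2).
Possible neighbor pairs: C(2,2) = 1. Edges among them: none → e = 0.
Clustering(Priya) = 0/1.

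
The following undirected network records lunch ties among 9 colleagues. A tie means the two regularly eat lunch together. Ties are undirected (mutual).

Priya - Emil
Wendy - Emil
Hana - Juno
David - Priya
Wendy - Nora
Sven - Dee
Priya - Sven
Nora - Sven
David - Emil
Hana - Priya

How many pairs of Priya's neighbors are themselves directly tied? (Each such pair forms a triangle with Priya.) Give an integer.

1

Priya's neighbors: David, Emil, Hana, and Sven.
Neighbor pairs that are themselves tied: Priya–David–Emil. Each forms one triangle with Priya, for 1 in total.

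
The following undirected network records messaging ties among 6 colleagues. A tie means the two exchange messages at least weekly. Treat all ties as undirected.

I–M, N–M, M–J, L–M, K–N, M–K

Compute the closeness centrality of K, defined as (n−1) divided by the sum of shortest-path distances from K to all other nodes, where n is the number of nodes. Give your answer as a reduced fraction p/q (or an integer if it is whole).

Distances from K: I:2, J:2, L:2, M:1, N:1. Sum = 8.
n = 6, so closeness = 5/8.

5/8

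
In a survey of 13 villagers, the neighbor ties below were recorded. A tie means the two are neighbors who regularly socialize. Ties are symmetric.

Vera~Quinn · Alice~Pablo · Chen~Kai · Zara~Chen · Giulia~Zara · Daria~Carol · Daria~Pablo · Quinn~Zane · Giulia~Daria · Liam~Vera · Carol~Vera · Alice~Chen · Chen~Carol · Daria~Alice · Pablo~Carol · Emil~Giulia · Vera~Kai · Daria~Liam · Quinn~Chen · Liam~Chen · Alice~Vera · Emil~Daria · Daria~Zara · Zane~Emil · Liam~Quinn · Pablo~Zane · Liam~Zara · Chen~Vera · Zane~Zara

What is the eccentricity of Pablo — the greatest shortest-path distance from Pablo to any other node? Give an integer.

Distances from Pablo: Alice:1, Carol:1, Chen:2, Daria:1, Emil:2, Giulia:2, Kai:3, Liam:2, Quinn:2, Vera:2, Zane:1, Zara:2.
The largest is 3 (to Kai), so the eccentricity of Pablo is 3.

3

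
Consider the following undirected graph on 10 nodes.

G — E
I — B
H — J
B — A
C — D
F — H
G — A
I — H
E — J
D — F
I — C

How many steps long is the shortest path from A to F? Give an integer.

4

One shortest route is A – B – I – H – F, which uses 4 edges, and at distance 3 from A we only reach {C, H, J}, which does not include F. So d(A,F) = 4.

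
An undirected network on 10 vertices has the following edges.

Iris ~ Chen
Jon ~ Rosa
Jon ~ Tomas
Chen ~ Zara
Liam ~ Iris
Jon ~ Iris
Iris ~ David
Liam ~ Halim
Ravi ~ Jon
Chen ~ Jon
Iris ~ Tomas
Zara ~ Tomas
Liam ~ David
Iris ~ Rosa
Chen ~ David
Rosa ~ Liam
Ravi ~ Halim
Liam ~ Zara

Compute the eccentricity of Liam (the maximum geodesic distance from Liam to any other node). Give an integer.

Distances from Liam: Chen:2, David:1, Halim:1, Iris:1, Jon:2, Ravi:2, Rosa:1, Tomas:2, Zara:1.
The largest is 2 (to Ravi, Jon, Tomas, and Chen), so the eccentricity of Liam is 2.

2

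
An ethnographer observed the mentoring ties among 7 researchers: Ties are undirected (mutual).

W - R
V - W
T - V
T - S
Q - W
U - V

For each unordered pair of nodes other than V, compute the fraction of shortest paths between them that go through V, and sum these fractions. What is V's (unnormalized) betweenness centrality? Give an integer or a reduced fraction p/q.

Pairs whose geodesics pass through V — W–S: 1; W–U: 1; W–T: 1; R–S: 1; R–U: 1; R–T: 1; S–U: 1; S–Q: 1; U–Q: 1; U–T: 1; Q–T: 1.
All other pairs contribute 0.
Summing the contributions gives betweenness(V) = 11.

11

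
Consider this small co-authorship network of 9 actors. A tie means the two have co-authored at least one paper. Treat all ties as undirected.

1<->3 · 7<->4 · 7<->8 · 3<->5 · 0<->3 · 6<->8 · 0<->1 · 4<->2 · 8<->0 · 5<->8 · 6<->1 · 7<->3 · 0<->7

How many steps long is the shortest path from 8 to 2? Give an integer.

3

One shortest route is 8 – 7 – 4 – 2, which uses 3 edges, and at distance 2 from 8 we only reach {1, 3, 4}, which does not include 2. So d(8,2) = 3.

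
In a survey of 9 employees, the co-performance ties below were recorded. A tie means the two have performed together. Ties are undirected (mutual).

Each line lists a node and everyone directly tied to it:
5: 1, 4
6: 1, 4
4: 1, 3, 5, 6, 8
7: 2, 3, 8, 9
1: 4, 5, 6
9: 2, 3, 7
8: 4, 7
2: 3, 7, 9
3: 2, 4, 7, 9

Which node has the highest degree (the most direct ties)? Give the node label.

Degrees — 1:3, 2:3, 3:4, 4:5, 5:2, 6:2, 7:4, 8:2, 9:3.
The maximum is 5, attained only by 4.

4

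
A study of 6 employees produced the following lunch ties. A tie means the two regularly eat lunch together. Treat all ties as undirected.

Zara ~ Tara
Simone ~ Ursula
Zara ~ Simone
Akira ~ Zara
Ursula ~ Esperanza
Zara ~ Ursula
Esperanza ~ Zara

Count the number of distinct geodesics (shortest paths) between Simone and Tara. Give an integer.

1

The shortest distance is 2, and the only length-2 path is Simone–Zara–Tara. So there is exactly 1 shortest path.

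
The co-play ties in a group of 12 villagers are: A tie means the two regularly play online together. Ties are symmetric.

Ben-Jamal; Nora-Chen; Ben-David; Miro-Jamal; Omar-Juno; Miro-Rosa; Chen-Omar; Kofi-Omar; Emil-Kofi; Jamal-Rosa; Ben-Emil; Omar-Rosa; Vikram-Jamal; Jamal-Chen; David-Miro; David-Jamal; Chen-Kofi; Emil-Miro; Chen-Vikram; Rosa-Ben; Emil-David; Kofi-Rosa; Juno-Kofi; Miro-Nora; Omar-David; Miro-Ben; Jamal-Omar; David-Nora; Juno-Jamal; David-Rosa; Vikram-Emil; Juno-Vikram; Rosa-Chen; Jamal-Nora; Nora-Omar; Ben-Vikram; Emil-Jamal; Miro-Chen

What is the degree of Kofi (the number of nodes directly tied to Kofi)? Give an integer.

Kofi is directly tied to Chen, Emil, Juno, Omar, and Rosa. That is 5 neighbors, so the degree of Kofi is 5.

5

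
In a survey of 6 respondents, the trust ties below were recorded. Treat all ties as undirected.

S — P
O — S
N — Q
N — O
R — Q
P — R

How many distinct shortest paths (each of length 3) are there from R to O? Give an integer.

2

The shortest distance is 3. The length-3 paths are: R–P–S–O; R–Q–N–O.
That gives 2 distinct shortest paths.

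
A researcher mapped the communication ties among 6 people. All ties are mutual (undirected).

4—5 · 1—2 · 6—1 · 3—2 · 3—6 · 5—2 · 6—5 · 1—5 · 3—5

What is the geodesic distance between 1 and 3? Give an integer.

2

One shortest route is 1 – 6 – 3, which uses 2 edges, and 1 and 3 are not directly tied, so nothing shorter exists. So d(1,3) = 2.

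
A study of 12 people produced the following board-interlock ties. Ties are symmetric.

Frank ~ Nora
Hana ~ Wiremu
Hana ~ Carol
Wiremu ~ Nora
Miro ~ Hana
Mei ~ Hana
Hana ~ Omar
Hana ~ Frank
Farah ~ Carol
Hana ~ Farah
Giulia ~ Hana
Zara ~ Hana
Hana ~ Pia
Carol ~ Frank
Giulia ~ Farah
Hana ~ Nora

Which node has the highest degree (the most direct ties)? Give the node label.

Degrees — Carol:3, Farah:3, Frank:3, Giulia:2, Hana:11, Mei:1, Miro:1, Nora:3, Omar:1, Pia:1, Wiremu:2, Zara:1.
The maximum is 11, attained only by Hana.

Hana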